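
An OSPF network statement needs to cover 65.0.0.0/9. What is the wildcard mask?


Subnet mask: 255.128.0.0
Wildcard = 255.255.255.255 - subnet mask
255 - 255 = 0
255 - 128 = 127
255 - 0 = 255
255 - 0 = 255
Wildcard: 0.127.255.255


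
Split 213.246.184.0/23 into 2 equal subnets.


New prefix = 23 + 1 = 24
Each subnet has 256 addresses
  213.246.184.0/24
  213.246.185.0/24
Subnets: 213.246.184.0/24, 213.246.185.0/24


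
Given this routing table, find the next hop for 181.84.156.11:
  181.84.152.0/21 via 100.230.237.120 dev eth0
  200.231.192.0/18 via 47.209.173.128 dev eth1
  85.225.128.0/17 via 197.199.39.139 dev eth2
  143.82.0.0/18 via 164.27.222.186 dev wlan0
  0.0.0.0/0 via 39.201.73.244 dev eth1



Longest prefix match for 181.84.156.11:
  /21 181.84.152.0: MATCH
  /18 200.231.192.0: no
  /17 85.225.128.0: no
  /18 143.82.0.0: no
  /0 0.0.0.0: MATCH
Selected: next-hop 100.230.237.120 via eth0 (matched /21)


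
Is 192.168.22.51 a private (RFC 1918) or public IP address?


RFC 1918 private ranges:
  10.0.0.0/8 (10.0.0.0 - 10.255.255.255)
  172.16.0.0/12 (172.16.0.0 - 172.31.255.255)
  192.168.0.0/16 (192.168.0.0 - 192.168.255.255)
Private (in 192.168.0.0/16)


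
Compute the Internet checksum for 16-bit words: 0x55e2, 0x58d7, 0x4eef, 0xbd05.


Sum all words (with carry folding):
+ 0x55e2 = 0x55e2
+ 0x58d7 = 0xaeb9
+ 0x4eef = 0xfda8
+ 0xbd05 = 0xbaae
One's complement: ~0xbaae
Checksum = 0x4551


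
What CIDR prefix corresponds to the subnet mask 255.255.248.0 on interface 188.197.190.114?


Binary: 11111111.11111111.11111000.00000000
Count leading 1s
Prefix: /21


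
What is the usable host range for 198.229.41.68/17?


Network: 198.229.0.0
Broadcast: 198.229.127.255
First usable = network + 1
Last usable = broadcast - 1
Range: 198.229.0.1 to 198.229.127.254


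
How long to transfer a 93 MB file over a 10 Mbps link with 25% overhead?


Effective throughput = 10 * (1 - 25/100) = 7.5 Mbps
File size in Mb = 93 * 8 = 744 Mb
Time = 744 / 7.5
Time = 99.2 seconds


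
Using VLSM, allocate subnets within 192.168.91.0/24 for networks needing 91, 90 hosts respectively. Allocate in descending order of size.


91 hosts -> /25 (126 usable): 192.168.91.0/25
90 hosts -> /25 (126 usable): 192.168.91.128/25
Allocation: 192.168.91.0/25 (91 hosts, 126 usable); 192.168.91.128/25 (90 hosts, 126 usable)


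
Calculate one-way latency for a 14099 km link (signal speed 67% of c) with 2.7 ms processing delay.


Speed = 0.67 * 3e5 km/s = 201000 km/s
Propagation delay = 14099 / 201000 = 0.0701 s = 70.1443 ms
Processing delay = 2.7 ms
Total one-way latency = 72.8443 ms


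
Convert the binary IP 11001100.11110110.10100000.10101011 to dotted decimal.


11001100 = 204
11110110 = 246
10100000 = 160
10101011 = 171
IP: 204.246.160.171


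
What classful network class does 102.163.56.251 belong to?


First octet: 102
Binary: 01100110
0xxxxxxx -> Class A (1-126)
Class A, default mask 255.0.0.0 (/8)


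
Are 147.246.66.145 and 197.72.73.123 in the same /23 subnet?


Mask: 255.255.254.0
147.246.66.145 AND mask = 147.246.66.0
197.72.73.123 AND mask = 197.72.72.0
No, different subnets (147.246.66.0 vs 197.72.72.0)


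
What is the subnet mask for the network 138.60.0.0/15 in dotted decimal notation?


/15 means 15 network bits, 17 host bits
Binary: 11111111111111100000000000000000
Mask: 255.254.0.0


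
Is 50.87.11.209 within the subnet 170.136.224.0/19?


Subnet network: 170.136.224.0
Test IP AND mask: 50.87.0.0
No, 50.87.11.209 is not in 170.136.224.0/19


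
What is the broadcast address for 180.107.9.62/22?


Network: 180.107.8.0/22
Host bits = 10
Set all host bits to 1:
Broadcast: 180.107.11.255


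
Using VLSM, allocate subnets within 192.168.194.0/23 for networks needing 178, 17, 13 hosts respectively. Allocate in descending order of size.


178 hosts -> /24 (254 usable): 192.168.194.0/24
17 hosts -> /27 (30 usable): 192.168.195.0/27
13 hosts -> /28 (14 usable): 192.168.195.32/28
Allocation: 192.168.194.0/24 (178 hosts, 254 usable); 192.168.195.0/27 (17 hosts, 30 usable); 192.168.195.32/28 (13 hosts, 14 usable)


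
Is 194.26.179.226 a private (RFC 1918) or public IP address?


RFC 1918 private ranges:
  10.0.0.0/8 (10.0.0.0 - 10.255.255.255)
  172.16.0.0/12 (172.16.0.0 - 172.31.255.255)
  192.168.0.0/16 (192.168.0.0 - 192.168.255.255)
Public (not in any RFC 1918 range)


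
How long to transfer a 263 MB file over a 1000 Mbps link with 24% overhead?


Effective throughput = 1000 * (1 - 24/100) = 760 Mbps
File size in Mb = 263 * 8 = 2104 Mb
Time = 2104 / 760
Time = 2.7684 seconds


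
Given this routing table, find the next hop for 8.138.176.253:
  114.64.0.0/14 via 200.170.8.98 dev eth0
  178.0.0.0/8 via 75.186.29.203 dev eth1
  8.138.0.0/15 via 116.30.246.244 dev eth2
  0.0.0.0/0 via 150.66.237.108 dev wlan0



Longest prefix match for 8.138.176.253:
  /14 114.64.0.0: no
  /8 178.0.0.0: no
  /15 8.138.0.0: MATCH
  /0 0.0.0.0: MATCH
Selected: next-hop 116.30.246.244 via eth2 (matched /15)


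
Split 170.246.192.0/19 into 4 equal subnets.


New prefix = 19 + 2 = 21
Each subnet has 2048 addresses
  170.246.192.0/21
  170.246.200.0/21
  170.246.208.0/21
  170.246.216.0/21
Subnets: 170.246.192.0/21, 170.246.200.0/21, 170.246.208.0/21, 170.246.216.0/21


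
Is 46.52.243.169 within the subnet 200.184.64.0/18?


Subnet network: 200.184.64.0
Test IP AND mask: 46.52.192.0
No, 46.52.243.169 is not in 200.184.64.0/18


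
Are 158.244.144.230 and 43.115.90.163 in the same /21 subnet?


Mask: 255.255.248.0
158.244.144.230 AND mask = 158.244.144.0
43.115.90.163 AND mask = 43.115.88.0
No, different subnets (158.244.144.0 vs 43.115.88.0)


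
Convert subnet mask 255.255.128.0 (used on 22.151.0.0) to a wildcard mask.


Subnet mask: 255.255.128.0
Wildcard = 255.255.255.255 - subnet mask
255 - 255 = 0
255 - 255 = 0
255 - 128 = 127
255 - 0 = 255
Wildcard: 0.0.127.255


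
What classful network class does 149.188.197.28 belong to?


First octet: 149
Binary: 10010101
10xxxxxx -> Class B (128-191)
Class B, default mask 255.255.0.0 (/16)


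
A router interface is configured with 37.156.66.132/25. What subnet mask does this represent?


/25 means 25 network bits, 7 host bits
Binary: 11111111111111111111111110000000
Mask: 255.255.255.128


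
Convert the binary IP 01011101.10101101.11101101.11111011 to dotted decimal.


01011101 = 93
10101101 = 173
11101101 = 237
11111011 = 251
IP: 93.173.237.251


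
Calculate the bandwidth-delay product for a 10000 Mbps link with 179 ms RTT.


BDP = bandwidth * RTT
= 10000 Mbps * 179 ms
= 10000 * 1e6 * 179 / 1000 bits
= 1790000000 bits
= 223750000 bytes
= 218505.8594 KB
BDP = 1790000000 bits (223750000 bytes)


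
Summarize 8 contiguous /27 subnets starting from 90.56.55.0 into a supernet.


Original prefix: /27
Number of subnets: 8 = 2^3
New prefix = 27 - 3 = 24
Supernet: 90.56.55.0/24


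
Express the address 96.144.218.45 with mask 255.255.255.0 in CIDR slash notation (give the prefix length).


Binary: 11111111.11111111.11111111.00000000
Count leading 1s
Prefix: /24


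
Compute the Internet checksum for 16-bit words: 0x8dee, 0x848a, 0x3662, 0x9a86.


Sum all words (with carry folding):
+ 0x8dee = 0x8dee
+ 0x848a = 0x1279
+ 0x3662 = 0x48db
+ 0x9a86 = 0xe361
One's complement: ~0xe361
Checksum = 0x1c9e


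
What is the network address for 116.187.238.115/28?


IP:   01110100.10111011.11101110.01110011
Mask: 11111111.11111111.11111111.11110000
AND operation:
Net:  01110100.10111011.11101110.01110000
Network: 116.187.238.112/28


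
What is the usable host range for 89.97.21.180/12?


Network: 89.96.0.0
Broadcast: 89.111.255.255
First usable = network + 1
Last usable = broadcast - 1
Range: 89.96.0.1 to 89.111.255.254


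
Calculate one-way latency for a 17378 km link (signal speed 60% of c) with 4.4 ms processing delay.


Speed = 0.6 * 3e5 km/s = 180000 km/s
Propagation delay = 17378 / 180000 = 0.0965 s = 96.5444 ms
Processing delay = 4.4 ms
Total one-way latency = 100.9444 ms


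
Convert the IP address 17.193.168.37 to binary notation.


17 = 00010001
193 = 11000001
168 = 10101000
37 = 00100101
Binary: 00010001.11000001.10101000.00100101


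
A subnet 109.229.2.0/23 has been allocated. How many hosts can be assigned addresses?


Host bits = 32 - 23 = 9
Total addresses = 2^9 = 512
Usable = total - 2 (network and broadcast)
Usable hosts: 510


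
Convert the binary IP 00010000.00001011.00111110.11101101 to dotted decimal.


00010000 = 16
00001011 = 11
00111110 = 62
11101101 = 237
IP: 16.11.62.237


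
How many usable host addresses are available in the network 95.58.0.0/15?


Host bits = 32 - 15 = 17
Total addresses = 2^17 = 131072
Usable = total - 2 (network and broadcast)
Usable hosts: 131070


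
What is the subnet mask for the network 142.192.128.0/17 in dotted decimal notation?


/17 means 17 network bits, 15 host bits
Binary: 11111111111111111000000000000000
Mask: 255.255.128.0


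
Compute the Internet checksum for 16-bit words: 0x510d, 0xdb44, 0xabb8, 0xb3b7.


Sum all words (with carry folding):
+ 0x510d = 0x510d
+ 0xdb44 = 0x2c52
+ 0xabb8 = 0xd80a
+ 0xb3b7 = 0x8bc2
One's complement: ~0x8bc2
Checksum = 0x743d


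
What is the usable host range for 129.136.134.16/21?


Network: 129.136.128.0
Broadcast: 129.136.135.255
First usable = network + 1
Last usable = broadcast - 1
Range: 129.136.128.1 to 129.136.135.254


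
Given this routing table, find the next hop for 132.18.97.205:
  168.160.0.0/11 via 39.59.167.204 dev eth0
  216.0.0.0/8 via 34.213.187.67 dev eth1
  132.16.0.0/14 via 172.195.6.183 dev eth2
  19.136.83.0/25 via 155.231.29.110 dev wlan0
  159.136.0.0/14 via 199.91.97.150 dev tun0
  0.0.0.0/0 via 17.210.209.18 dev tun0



Longest prefix match for 132.18.97.205:
  /11 168.160.0.0: no
  /8 216.0.0.0: no
  /14 132.16.0.0: MATCH
  /25 19.136.83.0: no
  /14 159.136.0.0: no
  /0 0.0.0.0: MATCH
Selected: next-hop 172.195.6.183 via eth2 (matched /14)


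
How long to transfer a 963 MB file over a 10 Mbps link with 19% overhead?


Effective throughput = 10 * (1 - 19/100) = 8.1 Mbps
File size in Mb = 963 * 8 = 7704 Mb
Time = 7704 / 8.1
Time = 951.1111 seconds


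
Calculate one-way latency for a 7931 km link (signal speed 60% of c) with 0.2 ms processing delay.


Speed = 0.6 * 3e5 km/s = 180000 km/s
Propagation delay = 7931 / 180000 = 0.0441 s = 44.0611 ms
Processing delay = 0.2 ms
Total one-way latency = 44.2611 ms


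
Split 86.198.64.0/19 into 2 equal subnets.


New prefix = 19 + 1 = 20
Each subnet has 4096 addresses
  86.198.64.0/20
  86.198.80.0/20
Subnets: 86.198.64.0/20, 86.198.80.0/20


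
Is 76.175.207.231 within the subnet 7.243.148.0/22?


Subnet network: 7.243.148.0
Test IP AND mask: 76.175.204.0
No, 76.175.207.231 is not in 7.243.148.0/22


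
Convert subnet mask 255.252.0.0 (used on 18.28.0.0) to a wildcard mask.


Subnet mask: 255.252.0.0
Wildcard = 255.255.255.255 - subnet mask
255 - 255 = 0
255 - 252 = 3
255 - 0 = 255
255 - 0 = 255
Wildcard: 0.3.255.255


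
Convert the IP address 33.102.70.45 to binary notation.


33 = 00100001
102 = 01100110
70 = 01000110
45 = 00101101
Binary: 00100001.01100110.01000110.00101101


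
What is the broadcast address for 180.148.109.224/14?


Network: 180.148.0.0/14
Host bits = 18
Set all host bits to 1:
Broadcast: 180.151.255.255


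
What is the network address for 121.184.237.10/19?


IP:   01111001.10111000.11101101.00001010
Mask: 11111111.11111111.11100000.00000000
AND operation:
Net:  01111001.10111000.11100000.00000000
Network: 121.184.224.0/19


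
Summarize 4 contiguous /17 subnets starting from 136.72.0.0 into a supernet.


Original prefix: /17
Number of subnets: 4 = 2^2
New prefix = 17 - 2 = 15
Supernet: 136.72.0.0/15


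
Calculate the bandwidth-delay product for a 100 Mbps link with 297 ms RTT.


BDP = bandwidth * RTT
= 100 Mbps * 297 ms
= 100 * 1e6 * 297 / 1000 bits
= 29700000 bits
= 3712500 bytes
= 3625.4883 KB
BDP = 29700000 bits (3712500 bytes)


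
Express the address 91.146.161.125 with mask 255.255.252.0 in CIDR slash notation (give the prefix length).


Binary: 11111111.11111111.11111100.00000000
Count leading 1s
Prefix: /22


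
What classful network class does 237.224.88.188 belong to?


First octet: 237
Binary: 11101101
1110xxxx -> Class D (224-239)
Class D (multicast), default mask N/A


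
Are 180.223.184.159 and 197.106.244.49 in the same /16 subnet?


Mask: 255.255.0.0
180.223.184.159 AND mask = 180.223.0.0
197.106.244.49 AND mask = 197.106.0.0
No, different subnets (180.223.0.0 vs 197.106.0.0)


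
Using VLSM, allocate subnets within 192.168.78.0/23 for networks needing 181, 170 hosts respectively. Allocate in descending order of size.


181 hosts -> /24 (254 usable): 192.168.78.0/24
170 hosts -> /24 (254 usable): 192.168.79.0/24
Allocation: 192.168.78.0/24 (181 hosts, 254 usable); 192.168.79.0/24 (170 hosts, 254 usable)


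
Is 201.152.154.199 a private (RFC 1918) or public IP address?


RFC 1918 private ranges:
  10.0.0.0/8 (10.0.0.0 - 10.255.255.255)
  172.16.0.0/12 (172.16.0.0 - 172.31.255.255)
  192.168.0.0/16 (192.168.0.0 - 192.168.255.255)
Public (not in any RFC 1918 range)


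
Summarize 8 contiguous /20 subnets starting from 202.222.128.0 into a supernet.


Original prefix: /20
Number of subnets: 8 = 2^3
New prefix = 20 - 3 = 17
Supernet: 202.222.128.0/17


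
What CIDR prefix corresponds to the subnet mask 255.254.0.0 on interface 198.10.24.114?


Binary: 11111111.11111110.00000000.00000000
Count leading 1s
Prefix: /15


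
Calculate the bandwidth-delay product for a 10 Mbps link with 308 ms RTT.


BDP = bandwidth * RTT
= 10 Mbps * 308 ms
= 10 * 1e6 * 308 / 1000 bits
= 3080000 bits
= 385000 bytes
= 375.9766 KB
BDP = 3080000 bits (385000 bytes)


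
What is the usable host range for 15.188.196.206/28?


Network: 15.188.196.192
Broadcast: 15.188.196.207
First usable = network + 1
Last usable = broadcast - 1
Range: 15.188.196.193 to 15.188.196.206


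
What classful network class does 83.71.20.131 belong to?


First octet: 83
Binary: 01010011
0xxxxxxx -> Class A (1-126)
Class A, default mask 255.0.0.0 (/8)


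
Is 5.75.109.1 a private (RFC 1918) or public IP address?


RFC 1918 private ranges:
  10.0.0.0/8 (10.0.0.0 - 10.255.255.255)
  172.16.0.0/12 (172.16.0.0 - 172.31.255.255)
  192.168.0.0/16 (192.168.0.0 - 192.168.255.255)
Public (not in any RFC 1918 range)


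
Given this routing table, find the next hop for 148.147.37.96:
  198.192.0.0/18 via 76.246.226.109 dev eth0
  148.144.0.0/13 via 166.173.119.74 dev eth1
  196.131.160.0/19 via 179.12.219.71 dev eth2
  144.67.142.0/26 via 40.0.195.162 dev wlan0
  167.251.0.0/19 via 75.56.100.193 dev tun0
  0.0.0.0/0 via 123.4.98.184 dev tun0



Longest prefix match for 148.147.37.96:
  /18 198.192.0.0: no
  /13 148.144.0.0: MATCH
  /19 196.131.160.0: no
  /26 144.67.142.0: no
  /19 167.251.0.0: no
  /0 0.0.0.0: MATCH
Selected: next-hop 166.173.119.74 via eth1 (matched /13)


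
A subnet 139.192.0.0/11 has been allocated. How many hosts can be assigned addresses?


Host bits = 32 - 11 = 21
Total addresses = 2^21 = 2097152
Usable = total - 2 (network and broadcast)
Usable hosts: 2097150


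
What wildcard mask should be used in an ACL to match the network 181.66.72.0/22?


Subnet mask: 255.255.252.0
Wildcard = 255.255.255.255 - subnet mask
255 - 255 = 0
255 - 255 = 0
255 - 252 = 3
255 - 0 = 255
Wildcard: 0.0.3.255


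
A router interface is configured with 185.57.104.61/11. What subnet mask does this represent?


/11 means 11 network bits, 21 host bits
Binary: 11111111111000000000000000000000
Mask: 255.224.0.0


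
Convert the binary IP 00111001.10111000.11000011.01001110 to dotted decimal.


00111001 = 57
10111000 = 184
11000011 = 195
01001110 = 78
IP: 57.184.195.78


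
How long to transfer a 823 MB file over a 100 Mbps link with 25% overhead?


Effective throughput = 100 * (1 - 25/100) = 75 Mbps
File size in Mb = 823 * 8 = 6584 Mb
Time = 6584 / 75
Time = 87.7867 seconds


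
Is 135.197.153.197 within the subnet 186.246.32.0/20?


Subnet network: 186.246.32.0
Test IP AND mask: 135.197.144.0
No, 135.197.153.197 is not in 186.246.32.0/20


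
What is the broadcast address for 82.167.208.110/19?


Network: 82.167.192.0/19
Host bits = 13
Set all host bits to 1:
Broadcast: 82.167.223.255


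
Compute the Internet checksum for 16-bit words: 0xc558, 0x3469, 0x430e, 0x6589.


Sum all words (with carry folding):
+ 0xc558 = 0xc558
+ 0x3469 = 0xf9c1
+ 0x430e = 0x3cd0
+ 0x6589 = 0xa259
One's complement: ~0xa259
Checksum = 0x5da6


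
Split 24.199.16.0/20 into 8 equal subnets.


New prefix = 20 + 3 = 23
Each subnet has 512 addresses
  24.199.16.0/23
  24.199.18.0/23
  24.199.20.0/23
  24.199.22.0/23
  24.199.24.0/23
  24.199.26.0/23
  24.199.28.0/23
  24.199.30.0/23
Subnets: 24.199.16.0/23, 24.199.18.0/23, 24.199.20.0/23, 24.199.22.0/23, 24.199.24.0/23, 24.199.26.0/23, 24.199.28.0/23, 24.199.30.0/23


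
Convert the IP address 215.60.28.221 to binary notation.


215 = 11010111
60 = 00111100
28 = 00011100
221 = 11011101
Binary: 11010111.00111100.00011100.11011101


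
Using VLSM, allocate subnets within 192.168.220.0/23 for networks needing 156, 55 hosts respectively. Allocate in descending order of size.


156 hosts -> /24 (254 usable): 192.168.220.0/24
55 hosts -> /26 (62 usable): 192.168.221.0/26
Allocation: 192.168.220.0/24 (156 hosts, 254 usable); 192.168.221.0/26 (55 hosts, 62 usable)


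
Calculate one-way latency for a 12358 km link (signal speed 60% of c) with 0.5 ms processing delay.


Speed = 0.6 * 3e5 km/s = 180000 km/s
Propagation delay = 12358 / 180000 = 0.0687 s = 68.6556 ms
Processing delay = 0.5 ms
Total one-way latency = 69.1556 ms


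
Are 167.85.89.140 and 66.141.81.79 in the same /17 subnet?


Mask: 255.255.128.0
167.85.89.140 AND mask = 167.85.0.0
66.141.81.79 AND mask = 66.141.0.0
No, different subnets (167.85.0.0 vs 66.141.0.0)


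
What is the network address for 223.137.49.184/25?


IP:   11011111.10001001.00110001.10111000
Mask: 11111111.11111111.11111111.10000000
AND operation:
Net:  11011111.10001001.00110001.10000000
Network: 223.137.49.128/25


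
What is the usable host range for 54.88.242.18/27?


Network: 54.88.242.0
Broadcast: 54.88.242.31
First usable = network + 1
Last usable = broadcast - 1
Range: 54.88.242.1 to 54.88.242.30


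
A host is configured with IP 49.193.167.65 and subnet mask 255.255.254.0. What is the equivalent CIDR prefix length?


Binary: 11111111.11111111.11111110.00000000
Count leading 1s
Prefix: /23


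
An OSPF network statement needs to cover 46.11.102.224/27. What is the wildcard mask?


Subnet mask: 255.255.255.224
Wildcard = 255.255.255.255 - subnet mask
255 - 255 = 0
255 - 255 = 0
255 - 255 = 0
255 - 224 = 31
Wildcard: 0.0.0.31


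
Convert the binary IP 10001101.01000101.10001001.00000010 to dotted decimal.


10001101 = 141
01000101 = 69
10001001 = 137
00000010 = 2
IP: 141.69.137.2


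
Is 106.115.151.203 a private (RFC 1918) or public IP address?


RFC 1918 private ranges:
  10.0.0.0/8 (10.0.0.0 - 10.255.255.255)
  172.16.0.0/12 (172.16.0.0 - 172.31.255.255)
  192.168.0.0/16 (192.168.0.0 - 192.168.255.255)
Public (not in any RFC 1918 range)


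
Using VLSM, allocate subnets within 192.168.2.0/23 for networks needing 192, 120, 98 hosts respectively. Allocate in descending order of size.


192 hosts -> /24 (254 usable): 192.168.2.0/24
120 hosts -> /25 (126 usable): 192.168.3.0/25
98 hosts -> /25 (126 usable): 192.168.3.128/25
Allocation: 192.168.2.0/24 (192 hosts, 254 usable); 192.168.3.0/25 (120 hosts, 126 usable); 192.168.3.128/25 (98 hosts, 126 usable)


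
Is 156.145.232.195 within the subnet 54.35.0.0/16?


Subnet network: 54.35.0.0
Test IP AND mask: 156.145.0.0
No, 156.145.232.195 is not in 54.35.0.0/16


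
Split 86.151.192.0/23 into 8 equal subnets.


New prefix = 23 + 3 = 26
Each subnet has 64 addresses
  86.151.192.0/26
  86.151.192.64/26
  86.151.192.128/26
  86.151.192.192/26
  86.151.193.0/26
  86.151.193.64/26
  86.151.193.128/26
  86.151.193.192/26
Subnets: 86.151.192.0/26, 86.151.192.64/26, 86.151.192.128/26, 86.151.192.192/26, 86.151.193.0/26, 86.151.193.64/26, 86.151.193.128/26, 86.151.193.192/26


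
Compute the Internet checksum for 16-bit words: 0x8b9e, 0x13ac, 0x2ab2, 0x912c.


Sum all words (with carry folding):
+ 0x8b9e = 0x8b9e
+ 0x13ac = 0x9f4a
+ 0x2ab2 = 0xc9fc
+ 0x912c = 0x5b29
One's complement: ~0x5b29
Checksum = 0xa4d6


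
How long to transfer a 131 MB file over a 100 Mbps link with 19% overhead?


Effective throughput = 100 * (1 - 19/100) = 81 Mbps
File size in Mb = 131 * 8 = 1048 Mb
Time = 1048 / 81
Time = 12.9383 seconds


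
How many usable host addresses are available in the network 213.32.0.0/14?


Host bits = 32 - 14 = 18
Total addresses = 2^18 = 262144
Usable = total - 2 (network and broadcast)
Usable hosts: 262142


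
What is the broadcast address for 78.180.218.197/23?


Network: 78.180.218.0/23
Host bits = 9
Set all host bits to 1:
Broadcast: 78.180.219.255


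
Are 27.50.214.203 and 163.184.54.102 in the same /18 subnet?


Mask: 255.255.192.0
27.50.214.203 AND mask = 27.50.192.0
163.184.54.102 AND mask = 163.184.0.0
No, different subnets (27.50.192.0 vs 163.184.0.0)


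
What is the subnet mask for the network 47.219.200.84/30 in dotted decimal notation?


/30 means 30 network bits, 2 host bits
Binary: 11111111111111111111111111111100
Mask: 255.255.255.252


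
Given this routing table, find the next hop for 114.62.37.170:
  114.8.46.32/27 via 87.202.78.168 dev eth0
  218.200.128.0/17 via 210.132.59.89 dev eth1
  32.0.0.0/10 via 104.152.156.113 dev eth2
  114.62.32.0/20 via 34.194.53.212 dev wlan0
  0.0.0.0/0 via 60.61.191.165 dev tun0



Longest prefix match for 114.62.37.170:
  /27 114.8.46.32: no
  /17 218.200.128.0: no
  /10 32.0.0.0: no
  /20 114.62.32.0: MATCH
  /0 0.0.0.0: MATCH
Selected: next-hop 34.194.53.212 via wlan0 (matched /20)


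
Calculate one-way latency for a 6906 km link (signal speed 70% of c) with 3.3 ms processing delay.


Speed = 0.7 * 3e5 km/s = 210000 km/s
Propagation delay = 6906 / 210000 = 0.0329 s = 32.8857 ms
Processing delay = 3.3 ms
Total one-way latency = 36.1857 ms


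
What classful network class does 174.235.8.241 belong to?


First octet: 174
Binary: 10101110
10xxxxxx -> Class B (128-191)
Class B, default mask 255.255.0.0 (/16)


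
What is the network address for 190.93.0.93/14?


IP:   10111110.01011101.00000000.01011101
Mask: 11111111.11111100.00000000.00000000
AND operation:
Net:  10111110.01011100.00000000.00000000
Network: 190.92.0.0/14


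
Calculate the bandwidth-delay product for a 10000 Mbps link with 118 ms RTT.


BDP = bandwidth * RTT
= 10000 Mbps * 118 ms
= 10000 * 1e6 * 118 / 1000 bits
= 1180000000 bits
= 147500000 bytes
= 144042.9688 KB
BDP = 1180000000 bits (147500000 bytes)


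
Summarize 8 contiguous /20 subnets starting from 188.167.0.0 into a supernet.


Original prefix: /20
Number of subnets: 8 = 2^3
New prefix = 20 - 3 = 17
Supernet: 188.167.0.0/17


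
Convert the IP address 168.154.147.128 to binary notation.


168 = 10101000
154 = 10011010
147 = 10010011
128 = 10000000
Binary: 10101000.10011010.10010011.10000000


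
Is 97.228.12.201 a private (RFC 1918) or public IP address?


RFC 1918 private ranges:
  10.0.0.0/8 (10.0.0.0 - 10.255.255.255)
  172.16.0.0/12 (172.16.0.0 - 172.31.255.255)
  192.168.0.0/16 (192.168.0.0 - 192.168.255.255)
Public (not in any RFC 1918 range)


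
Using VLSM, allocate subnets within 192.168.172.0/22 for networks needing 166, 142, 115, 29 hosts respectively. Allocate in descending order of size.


166 hosts -> /24 (254 usable): 192.168.172.0/24
142 hosts -> /24 (254 usable): 192.168.173.0/24
115 hosts -> /25 (126 usable): 192.168.174.0/25
29 hosts -> /27 (30 usable): 192.168.174.128/27
Allocation: 192.168.172.0/24 (166 hosts, 254 usable); 192.168.173.0/24 (142 hosts, 254 usable); 192.168.174.0/25 (115 hosts, 126 usable); 192.168.174.128/27 (29 hosts, 30 usable)


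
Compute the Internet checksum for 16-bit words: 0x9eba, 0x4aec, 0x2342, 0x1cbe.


Sum all words (with carry folding):
+ 0x9eba = 0x9eba
+ 0x4aec = 0xe9a6
+ 0x2342 = 0x0ce9
+ 0x1cbe = 0x29a7
One's complement: ~0x29a7
Checksum = 0xd658


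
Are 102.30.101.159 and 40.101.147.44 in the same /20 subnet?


Mask: 255.255.240.0
102.30.101.159 AND mask = 102.30.96.0
40.101.147.44 AND mask = 40.101.144.0
No, different subnets (102.30.96.0 vs 40.101.144.0)


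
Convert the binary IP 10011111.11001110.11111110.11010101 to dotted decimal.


10011111 = 159
11001110 = 206
11111110 = 254
11010101 = 213
IP: 159.206.254.213


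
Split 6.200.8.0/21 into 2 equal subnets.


New prefix = 21 + 1 = 22
Each subnet has 1024 addresses
  6.200.8.0/22
  6.200.12.0/22
Subnets: 6.200.8.0/22, 6.200.12.0/22


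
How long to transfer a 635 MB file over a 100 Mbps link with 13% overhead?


Effective throughput = 100 * (1 - 13/100) = 87 Mbps
File size in Mb = 635 * 8 = 5080 Mb
Time = 5080 / 87
Time = 58.3908 seconds


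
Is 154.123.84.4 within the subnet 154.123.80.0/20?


Subnet network: 154.123.80.0
Test IP AND mask: 154.123.80.0
Yes, 154.123.84.4 is in 154.123.80.0/20


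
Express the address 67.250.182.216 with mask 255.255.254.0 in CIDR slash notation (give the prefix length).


Binary: 11111111.11111111.11111110.00000000
Count leading 1s
Prefix: /23


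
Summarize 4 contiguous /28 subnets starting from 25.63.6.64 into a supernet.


Original prefix: /28
Number of subnets: 4 = 2^2
New prefix = 28 - 2 = 26
Supernet: 25.63.6.64/26


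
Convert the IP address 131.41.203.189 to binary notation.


131 = 10000011
41 = 00101001
203 = 11001011
189 = 10111101
Binary: 10000011.00101001.11001011.10111101


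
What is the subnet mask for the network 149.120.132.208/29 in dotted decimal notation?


/29 means 29 network bits, 3 host bits
Binary: 11111111111111111111111111111000
Mask: 255.255.255.248


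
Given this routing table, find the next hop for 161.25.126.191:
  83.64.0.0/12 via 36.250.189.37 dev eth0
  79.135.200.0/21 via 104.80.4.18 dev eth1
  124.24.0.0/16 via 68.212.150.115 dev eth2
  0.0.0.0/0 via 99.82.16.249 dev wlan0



Longest prefix match for 161.25.126.191:
  /12 83.64.0.0: no
  /21 79.135.200.0: no
  /16 124.24.0.0: no
  /0 0.0.0.0: MATCH
Selected: next-hop 99.82.16.249 via wlan0 (matched /0)


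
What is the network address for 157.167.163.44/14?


IP:   10011101.10100111.10100011.00101100
Mask: 11111111.11111100.00000000.00000000
AND operation:
Net:  10011101.10100100.00000000.00000000
Network: 157.164.0.0/14


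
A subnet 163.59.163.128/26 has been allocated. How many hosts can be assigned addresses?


Host bits = 32 - 26 = 6
Total addresses = 2^6 = 64
Usable = total - 2 (network and broadcast)
Usable hosts: 62


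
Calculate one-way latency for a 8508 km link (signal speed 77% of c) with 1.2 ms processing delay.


Speed = 0.77 * 3e5 km/s = 231000 km/s
Propagation delay = 8508 / 231000 = 0.0368 s = 36.8312 ms
Processing delay = 1.2 ms
Total one-way latency = 38.0312 ms


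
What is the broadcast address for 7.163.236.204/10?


Network: 7.128.0.0/10
Host bits = 22
Set all host bits to 1:
Broadcast: 7.191.255.255


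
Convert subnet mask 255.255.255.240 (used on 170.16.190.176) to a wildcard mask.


Subnet mask: 255.255.255.240
Wildcard = 255.255.255.255 - subnet mask
255 - 255 = 0
255 - 255 = 0
255 - 255 = 0
255 - 240 = 15
Wildcard: 0.0.0.15


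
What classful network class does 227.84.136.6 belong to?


First octet: 227
Binary: 11100011
1110xxxx -> Class D (224-239)
Class D (multicast), default mask N/A


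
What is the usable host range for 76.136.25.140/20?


Network: 76.136.16.0
Broadcast: 76.136.31.255
First usable = network + 1
Last usable = broadcast - 1
Range: 76.136.16.1 to 76.136.31.254


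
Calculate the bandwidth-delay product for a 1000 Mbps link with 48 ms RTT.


BDP = bandwidth * RTT
= 1000 Mbps * 48 ms
= 1000 * 1e6 * 48 / 1000 bits
= 48000000 bits
= 6000000 bytes
= 5859.375 KB
BDP = 48000000 bits (6000000 bytes)


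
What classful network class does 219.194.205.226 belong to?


First octet: 219
Binary: 11011011
110xxxxx -> Class C (192-223)
Class C, default mask 255.255.255.0 (/24)


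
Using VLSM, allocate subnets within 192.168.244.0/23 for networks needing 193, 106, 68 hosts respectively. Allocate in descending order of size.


193 hosts -> /24 (254 usable): 192.168.244.0/24
106 hosts -> /25 (126 usable): 192.168.245.0/25
68 hosts -> /25 (126 usable): 192.168.245.128/25
Allocation: 192.168.244.0/24 (193 hosts, 254 usable); 192.168.245.0/25 (106 hosts, 126 usable); 192.168.245.128/25 (68 hosts, 126 usable)


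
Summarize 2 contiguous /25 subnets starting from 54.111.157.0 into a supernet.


Original prefix: /25
Number of subnets: 2 = 2^1
New prefix = 25 - 1 = 24
Supernet: 54.111.157.0/24


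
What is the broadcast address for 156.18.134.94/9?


Network: 156.0.0.0/9
Host bits = 23
Set all host bits to 1:
Broadcast: 156.127.255.255


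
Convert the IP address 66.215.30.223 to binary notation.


66 = 01000010
215 = 11010111
30 = 00011110
223 = 11011111
Binary: 01000010.11010111.00011110.11011111


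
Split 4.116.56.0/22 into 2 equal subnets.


New prefix = 22 + 1 = 23
Each subnet has 512 addresses
  4.116.56.0/23
  4.116.58.0/23
Subnets: 4.116.56.0/23, 4.116.58.0/23


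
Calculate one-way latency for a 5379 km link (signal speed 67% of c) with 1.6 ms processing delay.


Speed = 0.67 * 3e5 km/s = 201000 km/s
Propagation delay = 5379 / 201000 = 0.0268 s = 26.7612 ms
Processing delay = 1.6 ms
Total one-way latency = 28.3612 ms


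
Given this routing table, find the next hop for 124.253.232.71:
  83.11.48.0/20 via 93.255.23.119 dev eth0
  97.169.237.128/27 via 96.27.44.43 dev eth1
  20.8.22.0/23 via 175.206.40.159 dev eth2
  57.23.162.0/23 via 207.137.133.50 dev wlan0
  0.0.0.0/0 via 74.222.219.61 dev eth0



Longest prefix match for 124.253.232.71:
  /20 83.11.48.0: no
  /27 97.169.237.128: no
  /23 20.8.22.0: no
  /23 57.23.162.0: no
  /0 0.0.0.0: MATCH
Selected: next-hop 74.222.219.61 via eth0 (matched /0)


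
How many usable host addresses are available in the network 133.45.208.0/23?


Host bits = 32 - 23 = 9
Total addresses = 2^9 = 512
Usable = total - 2 (network and broadcast)
Usable hosts: 510


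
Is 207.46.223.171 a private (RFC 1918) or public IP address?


RFC 1918 private ranges:
  10.0.0.0/8 (10.0.0.0 - 10.255.255.255)
  172.16.0.0/12 (172.16.0.0 - 172.31.255.255)
  192.168.0.0/16 (192.168.0.0 - 192.168.255.255)
Public (not in any RFC 1918 range)


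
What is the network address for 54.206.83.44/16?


IP:   00110110.11001110.01010011.00101100
Mask: 11111111.11111111.00000000.00000000
AND operation:
Net:  00110110.11001110.00000000.00000000
Network: 54.206.0.0/16


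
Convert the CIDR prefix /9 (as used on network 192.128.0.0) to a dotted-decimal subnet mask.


/9 means 9 network bits, 23 host bits
Binary: 11111111100000000000000000000000
Mask: 255.128.0.0


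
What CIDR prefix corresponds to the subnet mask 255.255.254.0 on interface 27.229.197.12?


Binary: 11111111.11111111.11111110.00000000
Count leading 1s
Prefix: /23


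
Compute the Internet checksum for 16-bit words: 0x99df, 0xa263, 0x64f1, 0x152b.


Sum all words (with carry folding):
+ 0x99df = 0x99df
+ 0xa263 = 0x3c43
+ 0x64f1 = 0xa134
+ 0x152b = 0xb65f
One's complement: ~0xb65f
Checksum = 0x49a0


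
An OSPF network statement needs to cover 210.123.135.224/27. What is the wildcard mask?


Subnet mask: 255.255.255.224
Wildcard = 255.255.255.255 - subnet mask
255 - 255 = 0
255 - 255 = 0
255 - 255 = 0
255 - 224 = 31
Wildcard: 0.0.0.31


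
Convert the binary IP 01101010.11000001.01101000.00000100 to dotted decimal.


01101010 = 106
11000001 = 193
01101000 = 104
00000100 = 4
IP: 106.193.104.4


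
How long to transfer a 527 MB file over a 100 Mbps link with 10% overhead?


Effective throughput = 100 * (1 - 10/100) = 90 Mbps
File size in Mb = 527 * 8 = 4216 Mb
Time = 4216 / 90
Time = 46.8444 seconds


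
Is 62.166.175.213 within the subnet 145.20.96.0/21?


Subnet network: 145.20.96.0
Test IP AND mask: 62.166.168.0
No, 62.166.175.213 is not in 145.20.96.0/21


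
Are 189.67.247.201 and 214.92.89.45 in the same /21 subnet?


Mask: 255.255.248.0
189.67.247.201 AND mask = 189.67.240.0
214.92.89.45 AND mask = 214.92.88.0
No, different subnets (189.67.240.0 vs 214.92.88.0)


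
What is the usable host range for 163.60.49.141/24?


Network: 163.60.49.0
Broadcast: 163.60.49.255
First usable = network + 1
Last usable = broadcast - 1
Range: 163.60.49.1 to 163.60.49.254


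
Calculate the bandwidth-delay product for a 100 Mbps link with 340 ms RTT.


BDP = bandwidth * RTT
= 100 Mbps * 340 ms
= 100 * 1e6 * 340 / 1000 bits
= 34000000 bits
= 4250000 bytes
= 4150.3906 KB
BDP = 34000000 bits (4250000 bytes)


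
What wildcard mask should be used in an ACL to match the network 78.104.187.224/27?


Subnet mask: 255.255.255.224
Wildcard = 255.255.255.255 - subnet mask
255 - 255 = 0
255 - 255 = 0
255 - 255 = 0
255 - 224 = 31
Wildcard: 0.0.0.31


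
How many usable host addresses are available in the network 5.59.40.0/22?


Host bits = 32 - 22 = 10
Total addresses = 2^10 = 1024
Usable = total - 2 (network and broadcast)
Usable hosts: 1022


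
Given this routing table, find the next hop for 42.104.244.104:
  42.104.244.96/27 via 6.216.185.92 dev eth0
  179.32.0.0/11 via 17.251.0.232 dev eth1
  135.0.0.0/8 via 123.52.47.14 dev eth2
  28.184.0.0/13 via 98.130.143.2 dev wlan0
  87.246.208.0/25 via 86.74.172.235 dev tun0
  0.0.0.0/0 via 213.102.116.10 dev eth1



Longest prefix match for 42.104.244.104:
  /27 42.104.244.96: MATCH
  /11 179.32.0.0: no
  /8 135.0.0.0: no
  /13 28.184.0.0: no
  /25 87.246.208.0: no
  /0 0.0.0.0: MATCH
Selected: next-hop 6.216.185.92 via eth0 (matched /27)


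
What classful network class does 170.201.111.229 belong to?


First octet: 170
Binary: 10101010
10xxxxxx -> Class B (128-191)
Class B, default mask 255.255.0.0 (/16)


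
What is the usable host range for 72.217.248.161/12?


Network: 72.208.0.0
Broadcast: 72.223.255.255
First usable = network + 1
Last usable = broadcast - 1
Range: 72.208.0.1 to 72.223.255.254


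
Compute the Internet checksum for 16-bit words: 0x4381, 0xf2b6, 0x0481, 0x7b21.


Sum all words (with carry folding):
+ 0x4381 = 0x4381
+ 0xf2b6 = 0x3638
+ 0x0481 = 0x3ab9
+ 0x7b21 = 0xb5da
One's complement: ~0xb5da
Checksum = 0x4a25


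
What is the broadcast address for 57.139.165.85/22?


Network: 57.139.164.0/22
Host bits = 10
Set all host bits to 1:
Broadcast: 57.139.167.255


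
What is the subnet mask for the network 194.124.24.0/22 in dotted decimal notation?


/22 means 22 network bits, 10 host bits
Binary: 11111111111111111111110000000000
Mask: 255.255.252.0


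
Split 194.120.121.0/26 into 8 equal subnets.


New prefix = 26 + 3 = 29
Each subnet has 8 addresses
  194.120.121.0/29
  194.120.121.8/29
  194.120.121.16/29
  194.120.121.24/29
  194.120.121.32/29
  194.120.121.40/29
  194.120.121.48/29
  194.120.121.56/29
Subnets: 194.120.121.0/29, 194.120.121.8/29, 194.120.121.16/29, 194.120.121.24/29, 194.120.121.32/29, 194.120.121.40/29, 194.120.121.48/29, 194.120.121.56/29


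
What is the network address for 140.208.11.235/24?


IP:   10001100.11010000.00001011.11101011
Mask: 11111111.11111111.11111111.00000000
AND operation:
Net:  10001100.11010000.00001011.00000000
Network: 140.208.11.0/24


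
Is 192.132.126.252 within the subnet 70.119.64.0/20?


Subnet network: 70.119.64.0
Test IP AND mask: 192.132.112.0
No, 192.132.126.252 is not in 70.119.64.0/20


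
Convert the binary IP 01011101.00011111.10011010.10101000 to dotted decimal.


01011101 = 93
00011111 = 31
10011010 = 154
10101000 = 168
IP: 93.31.154.168


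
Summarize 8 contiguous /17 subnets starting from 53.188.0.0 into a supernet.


Original prefix: /17
Number of subnets: 8 = 2^3
New prefix = 17 - 3 = 14
Supernet: 53.188.0.0/14


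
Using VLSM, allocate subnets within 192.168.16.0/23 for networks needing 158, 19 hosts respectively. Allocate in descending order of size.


158 hosts -> /24 (254 usable): 192.168.16.0/24
19 hosts -> /27 (30 usable): 192.168.17.0/27
Allocation: 192.168.16.0/24 (158 hosts, 254 usable); 192.168.17.0/27 (19 hosts, 30 usable)


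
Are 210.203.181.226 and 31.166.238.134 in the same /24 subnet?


Mask: 255.255.255.0
210.203.181.226 AND mask = 210.203.181.0
31.166.238.134 AND mask = 31.166.238.0
No, different subnets (210.203.181.0 vs 31.166.238.0)


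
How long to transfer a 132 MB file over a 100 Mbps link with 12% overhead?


Effective throughput = 100 * (1 - 12/100) = 88 Mbps
File size in Mb = 132 * 8 = 1056 Mb
Time = 1056 / 88
Time = 12 seconds


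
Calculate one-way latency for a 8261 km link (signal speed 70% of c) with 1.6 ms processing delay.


Speed = 0.7 * 3e5 km/s = 210000 km/s
Propagation delay = 8261 / 210000 = 0.0393 s = 39.3381 ms
Processing delay = 1.6 ms
Total one-way latency = 40.9381 ms


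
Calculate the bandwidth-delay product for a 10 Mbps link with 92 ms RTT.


BDP = bandwidth * RTT
= 10 Mbps * 92 ms
= 10 * 1e6 * 92 / 1000 bits
= 920000 bits
= 115000 bytes
= 112.3047 KB
BDP = 920000 bits (115000 bytes)


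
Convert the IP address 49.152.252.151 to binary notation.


49 = 00110001
152 = 10011000
252 = 11111100
151 = 10010111
Binary: 00110001.10011000.11111100.10010111


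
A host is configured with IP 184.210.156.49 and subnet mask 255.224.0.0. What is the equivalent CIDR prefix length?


Binary: 11111111.11100000.00000000.00000000
Count leading 1s
Prefix: /11


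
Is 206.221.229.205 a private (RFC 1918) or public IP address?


RFC 1918 private ranges:
  10.0.0.0/8 (10.0.0.0 - 10.255.255.255)
  172.16.0.0/12 (172.16.0.0 - 172.31.255.255)
  192.168.0.0/16 (192.168.0.0 - 192.168.255.255)
Public (not in any RFC 1918 range)


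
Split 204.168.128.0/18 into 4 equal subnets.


New prefix = 18 + 2 = 20
Each subnet has 4096 addresses
  204.168.128.0/20
  204.168.144.0/20
  204.168.160.0/20
  204.168.176.0/20
Subnets: 204.168.128.0/20, 204.168.144.0/20, 204.168.160.0/20, 204.168.176.0/20


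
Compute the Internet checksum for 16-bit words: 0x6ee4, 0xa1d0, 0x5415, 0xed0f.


Sum all words (with carry folding):
+ 0x6ee4 = 0x6ee4
+ 0xa1d0 = 0x10b5
+ 0x5415 = 0x64ca
+ 0xed0f = 0x51da
One's complement: ~0x51da
Checksum = 0xae25


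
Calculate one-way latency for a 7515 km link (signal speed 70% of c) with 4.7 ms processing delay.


Speed = 0.7 * 3e5 km/s = 210000 km/s
Propagation delay = 7515 / 210000 = 0.0358 s = 35.7857 ms
Processing delay = 4.7 ms
Total one-way latency = 40.4857 ms


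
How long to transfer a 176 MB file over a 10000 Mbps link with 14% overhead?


Effective throughput = 10000 * (1 - 14/100) = 8600 Mbps
File size in Mb = 176 * 8 = 1408 Mb
Time = 1408 / 8600
Time = 0.1637 seconds


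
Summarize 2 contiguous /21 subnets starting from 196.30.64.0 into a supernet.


Original prefix: /21
Number of subnets: 2 = 2^1
New prefix = 21 - 1 = 20
Supernet: 196.30.64.0/20


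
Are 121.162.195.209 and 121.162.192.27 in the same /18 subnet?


Mask: 255.255.192.0
121.162.195.209 AND mask = 121.162.192.0
121.162.192.27 AND mask = 121.162.192.0
Yes, same subnet (121.162.192.0)
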